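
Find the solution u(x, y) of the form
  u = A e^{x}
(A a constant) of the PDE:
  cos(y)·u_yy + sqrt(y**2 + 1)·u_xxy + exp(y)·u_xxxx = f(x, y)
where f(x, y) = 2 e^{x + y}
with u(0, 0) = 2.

Answer: u(x, y) = 2 e^{x}

Derivation:
Substitute the ansatz u = A e^{x} into the left-hand side.
Derivatives of the ansatz:
  u_yy = 0
  u_xxy = 0
  u_xxxx = A e^{x}
Term by term:
  cos(y)·u_yy = 0
  sqrt(y**2 + 1)·u_xxy = 0
  exp(y)·u_xxxx = A e^{x} e^{y}
So the left-hand side equals
  A e^{x} e^{y}
This must equal f(x, y) identically; expanded, f = 2 e^{x} e^{y}.
Matching coefficients of the independent functions:
  [e^{x} e^{y}]:  A = 2
Solving: A = 2.
Check against the point condition:
  u(0, 0) = 2  ⟹  A = 2  ✓
Hence u(x, y) = 2 e^{x}.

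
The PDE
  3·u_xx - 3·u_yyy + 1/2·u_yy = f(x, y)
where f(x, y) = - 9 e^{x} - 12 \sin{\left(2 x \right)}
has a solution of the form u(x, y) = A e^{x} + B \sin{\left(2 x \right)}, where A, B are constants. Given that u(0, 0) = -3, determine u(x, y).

Substitute the ansatz u = A e^{x} + B \sin{\left(2 x \right)} into the left-hand side.
Derivatives of the ansatz:
  u_xx = A e^{x} - 4 B \sin{\left(2 x \right)}
  u_yyy = 0
  u_yy = 0
Term by term:
  3·u_xx = 3 A e^{x} - 12 B \sin{\left(2 x \right)}
  -3·u_yyy = 0
  1/2·u_yy = 0
So the left-hand side equals
  3 A e^{x} - 12 B \sin{\left(2 x \right)}
This must equal f(x, y) = - 9 e^{x} - 12 \sin{\left(2 x \right)} identically.
Matching coefficients of the independent functions:
  [e^{x}]:  3 A = -9
  [\sin{\left(2 x \right)}]:  - 12 B = -12
Solving: A = -3, B = 1.
Check against the point condition:
  u(0, 0) = -3  ⟹  A = -3  ✓
Hence u(x, y) = - 3 e^{x} + \sin{\left(2 x \right)}.

Answer: u(x, y) = - 3 e^{x} + \sin{\left(2 x \right)}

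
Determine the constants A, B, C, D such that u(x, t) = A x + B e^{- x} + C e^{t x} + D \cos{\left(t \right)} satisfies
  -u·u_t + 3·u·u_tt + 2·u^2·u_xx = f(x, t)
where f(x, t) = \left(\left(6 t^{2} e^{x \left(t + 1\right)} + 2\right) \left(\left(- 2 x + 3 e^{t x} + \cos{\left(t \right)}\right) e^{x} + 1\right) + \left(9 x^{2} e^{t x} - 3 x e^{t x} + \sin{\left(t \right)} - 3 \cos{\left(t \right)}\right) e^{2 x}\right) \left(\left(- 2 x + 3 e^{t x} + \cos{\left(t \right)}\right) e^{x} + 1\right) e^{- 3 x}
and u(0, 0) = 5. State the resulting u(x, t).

Substitute the ansatz u = A x + B e^{- x} + C e^{t x} + D \cos{\left(t \right)} into the left-hand side.
Derivatives of the ansatz:
  u_t = C x e^{t x} - D \sin{\left(t \right)}
  u_tt = C x^{2} e^{t x} - D \cos{\left(t \right)}
  u_xx = B e^{- x} + C t^{2} e^{t x}
Term by term:
  -u·u_t = - A C x^{2} e^{t x} + A D x \sin{\left(t \right)} - B C x e^{- x} e^{t x} + B D e^{- x} \sin{\left(t \right)} - C^{2} x e^{2 t x} - C D x e^{t x} \cos{\left(t \right)} + C D e^{t x} \sin{\left(t \right)} + D^{2} \sin{\left(t \right)} \cos{\left(t \right)}
  3·u·u_tt = 3 A C x^{3} e^{t x} - 3 A D x \cos{\left(t \right)} + 3 B C x^{2} e^{- x} e^{t x} - 3 B D e^{- x} \cos{\left(t \right)} + 3 C^{2} x^{2} e^{2 t x} + 3 C D x^{2} e^{t x} \cos{\left(t \right)} - 3 C D e^{t x} \cos{\left(t \right)} - 3 D^{2} \cos^{2}{\left(t \right)}
  2·u^2·u_xx = 2 A^{2} B x^{2} e^{- x} + 2 A^{2} C t^{2} x^{2} e^{t x} + 4 A B^{2} x e^{- 2 x} + 4 A B C t^{2} x e^{- x} e^{t x} + 4 A B C x e^{- x} e^{t x} + 4 A B D x e^{- x} \cos{\left(t \right)} + 4 A C^{2} t^{2} x e^{2 t x} + 4 A C D t^{2} x e^{t x} \cos{\left(t \right)} + 2 B^{3} e^{- 3 x} + 2 B^{2} C t^{2} e^{- 2 x} e^{t x} + 4 B^{2} C e^{- 2 x} e^{t x} + 4 B^{2} D e^{- 2 x} \cos{\left(t \right)} + 4 B C^{2} t^{2} e^{- x} e^{2 t x} + 2 B C^{2} e^{- x} e^{2 t x} + 4 B C D t^{2} e^{- x} e^{t x} \cos{\left(t \right)} + 4 B C D e^{- x} e^{t x} \cos{\left(t \right)} + 2 B D^{2} e^{- x} \cos^{2}{\left(t \right)} + 2 C^{3} t^{2} e^{3 t x} + 4 C^{2} D t^{2} e^{2 t x} \cos{\left(t \right)} + 2 C D^{2} t^{2} e^{t x} \cos^{2}{\left(t \right)}
Sum these and collect like terms in the independent variables.
This must equal f(x, t) identically; expanded, f = 24 t^{2} x^{2} e^{t x} - 72 t^{2} x e^{2 t x} - 24 t^{2} x e^{t x} \cos{\left(t \right)} - 24 t^{2} x e^{- x} e^{t x} + 54 t^{2} e^{3 t x} + 36 t^{2} e^{2 t x} \cos{\left(t \right)} + 6 t^{2} e^{t x} \cos^{2}{\left(t \right)} + 36 t^{2} e^{- x} e^{2 t x} + 12 t^{2} e^{- x} e^{t x} \cos{\left(t \right)} + 6 t^{2} e^{- 2 x} e^{t x} - 18 x^{3} e^{t x} + 27 x^{2} e^{2 t x} + 9 x^{2} e^{t x} \cos{\left(t \right)} + 6 x^{2} e^{t x} + 9 x^{2} e^{- x} e^{t x} + 8 x^{2} e^{- x} - 9 x e^{2 t x} - 3 x e^{t x} \cos{\left(t \right)} - 2 x \sin{\left(t \right)} + 6 x \cos{\left(t \right)} - 27 x e^{- x} e^{t x} - 8 x e^{- x} \cos{\left(t \right)} - 8 x e^{- 2 x} + 3 e^{t x} \sin{\left(t \right)} - 9 e^{t x} \cos{\left(t \right)} + \sin{\left(t \right)} \cos{\left(t \right)} - 3 \cos^{2}{\left(t \right)} + 18 e^{- x} e^{2 t x} + 12 e^{- x} e^{t x} \cos{\left(t \right)} + e^{- x} \sin{\left(t \right)} + 2 e^{- x} \cos^{2}{\left(t \right)} - 3 e^{- x} \cos{\left(t \right)} + 12 e^{- 2 x} e^{t x} + 4 e^{- 2 x} \cos{\left(t \right)} + 2 e^{- 3 x}.
Matching coefficients of the independent functions:
(each divided by its leading coefficient; functions giving the same equation are listed together)
  [t^{2} e^{3 t x}]:  C^{3} - 27 = 0
  [x e^{- 2 x}]:  A B^{2} + 2 = 0
  [x e^{2 t x}, x^{2} e^{2 t x}]:  C^{2} - 9 = 0
  [x \sin{\left(t \right)}, x \cos{\left(t \right)}]:  A D + 2 = 0
  [x^{2} e^{- x}]:  A^{2} B - 4 = 0
  [x^{2} e^{t x}, x^{3} e^{t x}]:  A C + 6 = 0
  [e^{- 2 x} e^{t x}, t^{2} e^{- 2 x} e^{t x}]:  B^{2} C - 3 = 0
  [e^{- 2 x} \cos{\left(t \right)}]:  B^{2} D - 1 = 0
  [e^{- x} e^{2 t x}, t^{2} e^{- x} e^{2 t x}]:  B C^{2} - 9 = 0
  [e^{- x} \sin{\left(t \right)}, e^{- x} \cos{\left(t \right)}]:  B D - 1 = 0
  [e^{- x} \cos^{2}{\left(t \right)}]:  B D^{2} - 1 = 0
  [e^{t x} \sin{\left(t \right)}, e^{t x} \cos{\left(t \right)}, x e^{t x} \cos{\left(t \right)}, …]:  C D - 3 = 0
  [\sin{\left(t \right)} \cos{\left(t \right)}, \cos^{2}{\left(t \right)}]:  D^{2} - 1 = 0
  [t^{2} x e^{2 t x}]:  A C^{2} + 18 = 0
  [t^{2} x^{2} e^{t x}]:  A^{2} C - 12 = 0
  [t^{2} e^{t x} \cos^{2}{\left(t \right)}]:  C D^{2} - 3 = 0
  [t^{2} e^{2 t x} \cos{\left(t \right)}]:  C^{2} D - 9 = 0
  [x e^{- x} e^{t x}]:  A B C - \frac{B C}{4} + \frac{27}{4} = 0
  [x e^{- x} \cos{\left(t \right)}]:  A B D + 2 = 0
  [x^{2} e^{- x} e^{t x}]:  B C - 3 = 0
  [e^{- x} e^{t x} \cos{\left(t \right)}, t^{2} e^{- x} e^{t x} \cos{\left(t \right)}]:  B C D - 3 = 0
  [t^{2} x e^{- x} e^{t x}]:  A B C + 6 = 0
  [t^{2} x e^{t x} \cos{\left(t \right)}]:  A C D + 6 = 0
  [e^{- 3 x}]:  B^{3} - 1 = 0
Solving: A = -2, B = 1, C = 3, D = 1.
Check against the point condition:
  u(0, 0) = 5  ⟹  B + C + D = 5  ✓
Hence u(x, t) = - 2 x + 3 e^{t x} + \cos{\left(t \right)} + e^{- x}.

Answer: u(x, t) = - 2 x + 3 e^{t x} + \cos{\left(t \right)} + e^{- x}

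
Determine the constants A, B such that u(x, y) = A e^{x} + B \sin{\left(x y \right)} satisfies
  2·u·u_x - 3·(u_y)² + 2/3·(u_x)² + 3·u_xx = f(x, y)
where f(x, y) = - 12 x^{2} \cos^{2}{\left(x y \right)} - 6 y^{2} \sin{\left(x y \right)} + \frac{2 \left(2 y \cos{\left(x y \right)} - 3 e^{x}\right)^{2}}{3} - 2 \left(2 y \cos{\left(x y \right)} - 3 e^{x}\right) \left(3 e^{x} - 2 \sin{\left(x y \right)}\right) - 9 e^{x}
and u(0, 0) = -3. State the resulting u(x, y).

Answer: u(x, y) = - 3 e^{x} + 2 \sin{\left(x y \right)}

Derivation:
Substitute the ansatz u = A e^{x} + B \sin{\left(x y \right)} into the left-hand side.
Derivatives of the ansatz:
  u_x = A e^{x} + B y \cos{\left(x y \right)}
  u_y = B x \cos{\left(x y \right)}
  u_xx = A e^{x} - B y^{2} \sin{\left(x y \right)}
Term by term:
  2·u·u_x = 2 A^{2} e^{2 x} + 2 A B y e^{x} \cos{\left(x y \right)} + 2 A B e^{x} \sin{\left(x y \right)} + 2 B^{2} y \sin{\left(x y \right)} \cos{\left(x y \right)}
  -3·(u_y)² = - 3 B^{2} x^{2} \cos^{2}{\left(x y \right)}
  2/3·(u_x)² = \frac{2 A^{2} e^{2 x}}{3} + \frac{4 A B y e^{x} \cos{\left(x y \right)}}{3} + \frac{2 B^{2} y^{2} \cos^{2}{\left(x y \right)}}{3}
  3·u_xx = 3 A e^{x} - 3 B y^{2} \sin{\left(x y \right)}
So the left-hand side equals
  \frac{8 A^{2} e^{2 x}}{3} + \frac{10 A B y e^{x} \cos{\left(x y \right)}}{3} + 2 A B e^{x} \sin{\left(x y \right)} + 3 A e^{x} - 3 B^{2} x^{2} \cos^{2}{\left(x y \right)} + \frac{2 B^{2} y^{2} \cos^{2}{\left(x y \right)}}{3} + 2 B^{2} y \sin{\left(x y \right)} \cos{\left(x y \right)} - 3 B y^{2} \sin{\left(x y \right)}
This must equal f(x, y) identically; expanded, f = - 12 x^{2} \cos^{2}{\left(x y \right)} - 6 y^{2} \sin{\left(x y \right)} + \frac{8 y^{2} \cos^{2}{\left(x y \right)}}{3} - 20 y e^{x} \cos{\left(x y \right)} + 8 y \sin{\left(x y \right)} \cos{\left(x y \right)} + 24 e^{2 x} - 12 e^{x} \sin{\left(x y \right)} - 9 e^{x}.
Matching coefficients of the independent functions:
  [x^{2} \cos^{2}{\left(x y \right)}]:  - 3 B^{2} = -12
  [y^{2} \sin{\left(x y \right)}]:  - 3 B = -6
  [y^{2} \cos^{2}{\left(x y \right)}]:  \frac{2 B^{2}}{3} = \frac{8}{3}
  [e^{x} \sin{\left(x y \right)}]:  2 A B = -12
  [y e^{x} \cos{\left(x y \right)}]:  \frac{10 A B}{3} = -20
  [y \sin{\left(x y \right)} \cos{\left(x y \right)}]:  2 B^{2} = 8
  [e^{x}]:  3 A = -9
  [e^{2 x}]:  \frac{8 A^{2}}{3} = 24
Solving: A = -3, B = 2.
Check against the point condition:
  u(0, 0) = -3  ⟹  A = -3  ✓
Hence u(x, y) = - 3 e^{x} + 2 \sin{\left(x y \right)}.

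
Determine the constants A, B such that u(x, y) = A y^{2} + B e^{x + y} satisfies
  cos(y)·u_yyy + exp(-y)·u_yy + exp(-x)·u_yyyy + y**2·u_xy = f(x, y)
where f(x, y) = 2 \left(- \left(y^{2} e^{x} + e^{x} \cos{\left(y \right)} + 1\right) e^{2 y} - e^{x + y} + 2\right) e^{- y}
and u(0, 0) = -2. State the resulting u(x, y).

Answer: u(x, y) = 2 y^{2} - 2 e^{x + y}

Derivation:
Substitute the ansatz u = A y^{2} + B e^{x + y} into the left-hand side.
Derivatives of the ansatz:
  u_yyy = B e^{x} e^{y}
  u_yy = 2 A + B e^{x} e^{y}
  u_yyyy = B e^{x} e^{y}
  u_xy = B e^{x} e^{y}
Term by term:
  cos(y)·u_yyy = B e^{x} e^{y} \cos{\left(y \right)}
  exp(-y)·u_yy = 2 A e^{- y} + B e^{x}
  exp(-x)·u_yyyy = B e^{y}
  y**2·u_xy = B y^{2} e^{x} e^{y}
So the left-hand side equals
  2 A e^{- y} + B y^{2} e^{x} e^{y} + B e^{x} e^{y} \cos{\left(y \right)} + B e^{x} + B e^{y}
This must equal f(x, y) identically; expanded, f = - 2 y^{2} e^{x} e^{y} - 2 e^{x} e^{y} \cos{\left(y \right)} - 2 e^{x} - 2 e^{y} + 4 e^{- y}.
Matching coefficients of the independent functions:
  [y^{2} e^{x} e^{y}, e^{x} e^{y} \cos{\left(y \right)}, e^{x}, e^{y}]:  B = -2
  [e^{- y}]:  2 A = 4
Solving: A = 2, B = -2.
Check against the point condition:
  u(0, 0) = -2  ⟹  B = -2  ✓
Hence u(x, y) = 2 y^{2} - 2 e^{x + y}.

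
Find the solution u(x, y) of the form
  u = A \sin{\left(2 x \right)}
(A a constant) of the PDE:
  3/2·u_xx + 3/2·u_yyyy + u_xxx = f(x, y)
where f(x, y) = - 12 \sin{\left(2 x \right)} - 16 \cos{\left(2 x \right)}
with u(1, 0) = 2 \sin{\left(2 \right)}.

Substitute the ansatz u = A \sin{\left(2 x \right)} into the left-hand side.
Derivatives of the ansatz:
  u_xx = - 4 A \sin{\left(2 x \right)}
  u_yyyy = 0
  u_xxx = - 8 A \cos{\left(2 x \right)}
Term by term:
  3/2·u_xx = - 6 A \sin{\left(2 x \right)}
  3/2·u_yyyy = 0
  u_xxx = - 8 A \cos{\left(2 x \right)}
So the left-hand side equals
  - 6 A \sin{\left(2 x \right)} - 8 A \cos{\left(2 x \right)}
This must equal f(x, y) = - 12 \sin{\left(2 x \right)} - 16 \cos{\left(2 x \right)} identically.
Matching coefficients of the independent functions:
  [\sin{\left(2 x \right)}]:  - 6 A = -12
  [\cos{\left(2 x \right)}]:  - 8 A = -16
Solving: A = 2.
Check against the point condition:
  u(1, 0) = 2 \sin{\left(2 \right)}  ⟹  A \sin{\left(2 \right)} = 2 \sin{\left(2 \right)}  ✓
Hence u(x, y) = 2 \sin{\left(2 x \right)}.

Answer: u(x, y) = 2 \sin{\left(2 x \right)}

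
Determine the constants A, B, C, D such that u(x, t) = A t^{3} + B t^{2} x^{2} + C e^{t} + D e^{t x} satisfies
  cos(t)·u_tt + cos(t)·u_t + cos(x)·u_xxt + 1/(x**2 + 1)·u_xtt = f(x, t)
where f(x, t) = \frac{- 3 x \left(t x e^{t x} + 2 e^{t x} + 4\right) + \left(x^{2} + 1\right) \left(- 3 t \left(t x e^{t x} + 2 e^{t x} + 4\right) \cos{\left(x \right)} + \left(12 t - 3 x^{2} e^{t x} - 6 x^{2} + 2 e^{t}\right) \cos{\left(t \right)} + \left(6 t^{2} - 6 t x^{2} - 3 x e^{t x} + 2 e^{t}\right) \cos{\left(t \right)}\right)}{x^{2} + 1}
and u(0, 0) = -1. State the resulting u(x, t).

Substitute the ansatz u = A t^{3} + B t^{2} x^{2} + C e^{t} + D e^{t x} into the left-hand side.
Derivatives of the ansatz:
  u_tt = 6 A t + 2 B x^{2} + C e^{t} + D x^{2} e^{t x}
  u_t = 3 A t^{2} + 2 B t x^{2} + C e^{t} + D x e^{t x}
  u_xxt = 4 B t + D t^{2} x e^{t x} + 2 D t e^{t x}
  u_xtt = 4 B x + D t x^{2} e^{t x} + 2 D x e^{t x}
Term by term:
  cos(t)·u_tt = 6 A t \cos{\left(t \right)} + 2 B x^{2} \cos{\left(t \right)} + C e^{t} \cos{\left(t \right)} + D x^{2} e^{t x} \cos{\left(t \right)}
  cos(t)·u_t = 3 A t^{2} \cos{\left(t \right)} + 2 B t x^{2} \cos{\left(t \right)} + C e^{t} \cos{\left(t \right)} + D x e^{t x} \cos{\left(t \right)}
  cos(x)·u_xxt = 4 B t \cos{\left(x \right)} + D t^{2} x e^{t x} \cos{\left(x \right)} + 2 D t e^{t x} \cos{\left(x \right)}
  1/(x**2 + 1)·u_xtt = \frac{4 B x}{x^{2} + 1} + \frac{D t x^{2} e^{t x}}{x^{2} + 1} + \frac{2 D x e^{t x}}{x^{2} + 1}
So the left-hand side equals
  3 A t^{2} \cos{\left(t \right)} + 6 A t \cos{\left(t \right)} + 2 B t x^{2} \cos{\left(t \right)} + 4 B t \cos{\left(x \right)} + 2 B x^{2} \cos{\left(t \right)} + \frac{4 B x}{x^{2} + 1} + 2 C e^{t} \cos{\left(t \right)} + D t^{2} x e^{t x} \cos{\left(x \right)} + \frac{D t x^{2} e^{t x}}{x^{2} + 1} + 2 D t e^{t x} \cos{\left(x \right)} + D x^{2} e^{t x} \cos{\left(t \right)} + D x e^{t x} \cos{\left(t \right)} + \frac{2 D x e^{t x}}{x^{2} + 1}
This must equal f(x, t) identically; expanded, f = - 3 t^{2} x e^{t x} \cos{\left(x \right)} + 6 t^{2} \cos{\left(t \right)} - 6 t x^{2} \cos{\left(t \right)} - \frac{3 t x^{2} e^{t x}}{x^{2} + 1} - 6 t e^{t x} \cos{\left(x \right)} + 12 t \cos{\left(t \right)} - 12 t \cos{\left(x \right)} - 3 x^{2} e^{t x} \cos{\left(t \right)} - 6 x^{2} \cos{\left(t \right)} - 3 x e^{t x} \cos{\left(t \right)} - \frac{6 x e^{t x}}{x^{2} + 1} - \frac{12 x}{x^{2} + 1} + 4 e^{t} \cos{\left(t \right)}.
Matching coefficients of the independent functions:
  [t \cos{\left(t \right)}]:  6 A = 12
  [t \cos{\left(x \right)}, \frac{x}{x^{2} + 1}]:  4 B = -12
  [t^{2} \cos{\left(t \right)}]:  3 A = 6
  [x^{2} \cos{\left(t \right)}, t x^{2} \cos{\left(t \right)}]:  2 B = -6
  [e^{t} \cos{\left(t \right)}]:  2 C = 4
  [t e^{t x} \cos{\left(x \right)}, \frac{x e^{t x}}{x^{2} + 1}]:  2 D = -6
  [x e^{t x} \cos{\left(t \right)}, x^{2} e^{t x} \cos{\left(t \right)}, \frac{t x^{2} e^{t x}}{x^{2} + 1}, t^{2} x e^{t x} \cos{\left(x \right)}]:  D = -3
Solving: A = 2, B = -3, C = 2, D = -3.
Check against the point condition:
  u(0, 0) = -1  ⟹  C + D = -1  ✓
Hence u(x, t) = 2 t^{3} - 3 t^{2} x^{2} + 2 e^{t} - 3 e^{t x}.

Answer: u(x, t) = 2 t^{3} - 3 t^{2} x^{2} + 2 e^{t} - 3 e^{t x}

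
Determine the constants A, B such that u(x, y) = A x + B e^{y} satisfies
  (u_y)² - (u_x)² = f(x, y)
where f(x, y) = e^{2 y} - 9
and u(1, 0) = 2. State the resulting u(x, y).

Answer: u(x, y) = 3 x - e^{y}

Derivation:
Substitute the ansatz u = A x + B e^{y} into the left-hand side.
Derivatives of the ansatz:
  u_y = B e^{y}
  u_x = A
Term by term:
  (u_y)² = B^{2} e^{2 y}
  -(u_x)² = - A^{2}
So the left-hand side equals
  - A^{2} + B^{2} e^{2 y}
This must equal f(x, y) = e^{2 y} - 9 identically.
Matching coefficients of the independent functions:
  [constant term]:  - A^{2} = -9
  [e^{2 y}]:  B^{2} = 1
These equations allow (A, B) = (-3, -1) or (-3, 1) or (3, -1) or (3, 1).
Impose the point condition(s):
  u(1, 0) = 2  ⟹  A + B = 2
Only A = 3, B = -1 satisfies everything.
Hence u(x, y) = 3 x - e^{y}.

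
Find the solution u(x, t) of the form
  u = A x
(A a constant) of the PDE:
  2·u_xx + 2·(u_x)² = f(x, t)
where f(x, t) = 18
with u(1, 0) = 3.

Substitute the ansatz u = A x into the left-hand side.
Derivatives of the ansatz:
  u_xx = 0
  u_x = A
Term by term:
  2·u_xx = 0
  2·(u_x)² = 2 A^{2}
So the left-hand side equals
  2 A^{2}
This must equal f(x, t) = 18 identically.
Matching coefficients of the independent functions:
  [constant term]:  2 A^{2} = 18
These equations allow (A) = (-3) or (3).
Impose the point condition(s):
  u(1, 0) = 3  ⟹  A = 3
Only A = 3 satisfies everything.
Hence u(x, t) = 3 x.

Answer: u(x, t) = 3 x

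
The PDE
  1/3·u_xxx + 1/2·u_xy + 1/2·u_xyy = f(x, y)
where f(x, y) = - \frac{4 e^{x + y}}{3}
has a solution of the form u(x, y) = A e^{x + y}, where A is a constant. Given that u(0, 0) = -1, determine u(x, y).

Substitute the ansatz u = A e^{x + y} into the left-hand side.
Derivatives of the ansatz:
  u_xxx = A e^{x} e^{y}
  u_xy = A e^{x} e^{y}
  u_xyy = A e^{x} e^{y}
Term by term:
  1/3·u_xxx = \frac{A e^{x} e^{y}}{3}
  1/2·u_xy = \frac{A e^{x} e^{y}}{2}
  1/2·u_xyy = \frac{A e^{x} e^{y}}{2}
So the left-hand side equals
  \frac{4 A e^{x} e^{y}}{3}
This must equal f(x, y) identically; expanded, f = - \frac{4 e^{x} e^{y}}{3}.
Matching coefficients of the independent functions:
  [e^{x} e^{y}]:  \frac{4 A}{3} = - \frac{4}{3}
Solving: A = -1.
Check against the point condition:
  u(0, 0) = -1  ⟹  A = -1  ✓
Hence u(x, y) = - e^{x + y}.

Answer: u(x, y) = - e^{x + y}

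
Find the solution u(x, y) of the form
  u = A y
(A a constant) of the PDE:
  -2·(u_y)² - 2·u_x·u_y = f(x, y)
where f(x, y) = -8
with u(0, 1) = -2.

Substitute the ansatz u = A y into the left-hand side.
Derivatives of the ansatz:
  u_y = A
  u_x = 0
Term by term:
  -2·(u_y)² = - 2 A^{2}
  -2·u_x·u_y = 0
So the left-hand side equals
  - 2 A^{2}
This must equal f(x, y) = -8 identically.
Matching coefficients of the independent functions:
  [constant term]:  - 2 A^{2} = -8
These equations allow (A) = (-2) or (2).
Impose the point condition(s):
  u(0, 1) = -2  ⟹  A = -2
Only A = -2 satisfies everything.
Hence u(x, y) = - 2 y.

Answer: u(x, y) = - 2 y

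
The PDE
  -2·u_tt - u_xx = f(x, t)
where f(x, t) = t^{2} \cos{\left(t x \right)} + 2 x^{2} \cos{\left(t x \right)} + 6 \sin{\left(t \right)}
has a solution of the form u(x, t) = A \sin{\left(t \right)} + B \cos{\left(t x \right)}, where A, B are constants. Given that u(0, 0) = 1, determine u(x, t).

Answer: u(x, t) = 3 \sin{\left(t \right)} + \cos{\left(t x \right)}

Derivation:
Substitute the ansatz u = A \sin{\left(t \right)} + B \cos{\left(t x \right)} into the left-hand side.
Derivatives of the ansatz:
  u_tt = - A \sin{\left(t \right)} - B x^{2} \cos{\left(t x \right)}
  u_xx = - B t^{2} \cos{\left(t x \right)}
Term by term:
  -2·u_tt = 2 A \sin{\left(t \right)} + 2 B x^{2} \cos{\left(t x \right)}
  -u_xx = B t^{2} \cos{\left(t x \right)}
So the left-hand side equals
  2 A \sin{\left(t \right)} + B t^{2} \cos{\left(t x \right)} + 2 B x^{2} \cos{\left(t x \right)}
This must equal f(x, t) = t^{2} \cos{\left(t x \right)} + 2 x^{2} \cos{\left(t x \right)} + 6 \sin{\left(t \right)} identically.
Matching coefficients of the independent functions:
  [t^{2} \cos{\left(t x \right)}]:  B = 1
  [x^{2} \cos{\left(t x \right)}]:  2 B = 2
  [\sin{\left(t \right)}]:  2 A = 6
Solving: A = 3, B = 1.
Check against the point condition:
  u(0, 0) = 1  ⟹  B = 1  ✓
Hence u(x, t) = 3 \sin{\left(t \right)} + \cos{\left(t x \right)}.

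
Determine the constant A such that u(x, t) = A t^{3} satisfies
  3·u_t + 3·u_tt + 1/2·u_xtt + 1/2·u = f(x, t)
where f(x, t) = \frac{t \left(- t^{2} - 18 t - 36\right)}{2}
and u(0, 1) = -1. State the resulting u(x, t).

Substitute the ansatz u = A t^{3} into the left-hand side.
Derivatives of the ansatz:
  u_t = 3 A t^{2}
  u_tt = 6 A t
  u_xtt = 0
Term by term:
  3·u_t = 9 A t^{2}
  3·u_tt = 18 A t
  1/2·u_xtt = 0
  1/2·u = \frac{A t^{3}}{2}
So the left-hand side equals
  \frac{A t^{3}}{2} + 9 A t^{2} + 18 A t
This must equal f(x, t) = \frac{t \left(- t^{2} - 18 t - 36\right)}{2} identically.
Matching coefficients of the independent functions:
  [t]:  18 A = -18
  [t^{2}]:  9 A = -9
  [t^{3}]:  \frac{A}{2} = - \frac{1}{2}
Solving: A = -1.
Check against the point condition:
  u(0, 1) = -1  ⟹  A = -1  ✓
Hence u(x, t) = - t^{3}.

Answer: u(x, t) = - t^{3}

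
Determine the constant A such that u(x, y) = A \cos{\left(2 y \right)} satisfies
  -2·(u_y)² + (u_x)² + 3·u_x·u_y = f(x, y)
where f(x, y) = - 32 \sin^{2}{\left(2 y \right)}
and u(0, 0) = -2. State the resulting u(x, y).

Substitute the ansatz u = A \cos{\left(2 y \right)} into the left-hand side.
Derivatives of the ansatz:
  u_y = - 2 A \sin{\left(2 y \right)}
  u_x = 0
Term by term:
  -2·(u_y)² = - 8 A^{2} \sin^{2}{\left(2 y \right)}
  (u_x)² = 0
  3·u_x·u_y = 0
So the left-hand side equals
  - 8 A^{2} \sin^{2}{\left(2 y \right)}
This must equal f(x, y) = - 32 \sin^{2}{\left(2 y \right)} identically.
Matching coefficients of the independent functions:
  [\sin^{2}{\left(2 y \right)}]:  - 8 A^{2} = -32
These equations allow (A) = (-2) or (2).
Impose the point condition(s):
  u(0, 0) = -2  ⟹  A = -2
Only A = -2 satisfies everything.
Hence u(x, y) = - 2 \cos{\left(2 y \right)}.

Answer: u(x, y) = - 2 \cos{\left(2 y \right)}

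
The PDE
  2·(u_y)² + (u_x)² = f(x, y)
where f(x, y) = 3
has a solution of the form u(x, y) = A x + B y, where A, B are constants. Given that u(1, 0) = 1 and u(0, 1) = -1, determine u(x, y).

Substitute the ansatz u = A x + B y into the left-hand side.
Derivatives of the ansatz:
  u_y = B
  u_x = A
Term by term:
  2·(u_y)² = 2 B^{2}
  (u_x)² = A^{2}
So the left-hand side equals
  A^{2} + 2 B^{2}
This must equal f(x, y) = 3 identically.
Matching coefficients of the independent functions:
  [constant term]:  A^{2} + 2 B^{2} = 3
These equations do not fix every constant; impose the point condition(s):
  u(1, 0) = 1  ⟹  A = 1
  u(0, 1) = -1  ⟹  B = -1
Solving the combined system: A = 1, B = -1.
Hence u(x, y) = x - y.

Answer: u(x, y) = x - y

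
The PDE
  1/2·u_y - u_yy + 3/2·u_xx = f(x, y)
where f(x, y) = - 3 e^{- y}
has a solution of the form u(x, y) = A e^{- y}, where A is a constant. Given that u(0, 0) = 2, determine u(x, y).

Substitute the ansatz u = A e^{- y} into the left-hand side.
Derivatives of the ansatz:
  u_y = - A e^{- y}
  u_yy = A e^{- y}
  u_xx = 0
Term by term:
  1/2·u_y = - \frac{A e^{- y}}{2}
  -u_yy = - A e^{- y}
  3/2·u_xx = 0
So the left-hand side equals
  - \frac{3 A e^{- y}}{2}
This must equal f(x, y) = - 3 e^{- y} identically.
Matching coefficients of the independent functions:
  [e^{- y}]:  - \frac{3 A}{2} = -3
Solving: A = 2.
Check against the point condition:
  u(0, 0) = 2  ⟹  A = 2  ✓
Hence u(x, y) = 2 e^{- y}.

Answer: u(x, y) = 2 e^{- y}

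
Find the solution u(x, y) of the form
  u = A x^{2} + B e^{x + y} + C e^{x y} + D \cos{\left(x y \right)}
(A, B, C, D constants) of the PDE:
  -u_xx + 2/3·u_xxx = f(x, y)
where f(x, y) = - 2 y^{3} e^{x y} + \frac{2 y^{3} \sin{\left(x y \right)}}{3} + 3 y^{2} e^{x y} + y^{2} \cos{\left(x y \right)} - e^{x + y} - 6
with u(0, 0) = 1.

Substitute the ansatz u = A x^{2} + B e^{x + y} + C e^{x y} + D \cos{\left(x y \right)} into the left-hand side.
Derivatives of the ansatz:
  u_xx = 2 A + B e^{x} e^{y} + C y^{2} e^{x y} - D y^{2} \cos{\left(x y \right)}
  u_xxx = B e^{x} e^{y} + C y^{3} e^{x y} + D y^{3} \sin{\left(x y \right)}
Term by term:
  -u_xx = - 2 A - B e^{x} e^{y} - C y^{2} e^{x y} + D y^{2} \cos{\left(x y \right)}
  2/3·u_xxx = \frac{2 B e^{x} e^{y}}{3} + \frac{2 C y^{3} e^{x y}}{3} + \frac{2 D y^{3} \sin{\left(x y \right)}}{3}
So the left-hand side equals
  - 2 A - \frac{B e^{x} e^{y}}{3} + \frac{2 C y^{3} e^{x y}}{3} - C y^{2} e^{x y} + \frac{2 D y^{3} \sin{\left(x y \right)}}{3} + D y^{2} \cos{\left(x y \right)}
This must equal f(x, y) identically; expanded, f = - 2 y^{3} e^{x y} + \frac{2 y^{3} \sin{\left(x y \right)}}{3} + 3 y^{2} e^{x y} + y^{2} \cos{\left(x y \right)} - e^{x} e^{y} - 6.
Matching coefficients of the independent functions:
  [constant term]:  - 2 A = -6
  [y^{2} e^{x y}]:  - C = 3
  [y^{2} \cos{\left(x y \right)}]:  D = 1
  [y^{3} e^{x y}]:  \frac{2 C}{3} = -2
  [y^{3} \sin{\left(x y \right)}]:  \frac{2 D}{3} = \frac{2}{3}
  [e^{x} e^{y}]:  - \frac{B}{3} = -1
Solving: A = 3, B = 3, C = -3, D = 1.
Check against the point condition:
  u(0, 0) = 1  ⟹  B + C + D = 1  ✓
Hence u(x, y) = 3 x^{2} - 3 e^{x y} + 3 e^{x + y} + \cos{\left(x y \right)}.

Answer: u(x, y) = 3 x^{2} - 3 e^{x y} + 3 e^{x + y} + \cos{\left(x y \right)}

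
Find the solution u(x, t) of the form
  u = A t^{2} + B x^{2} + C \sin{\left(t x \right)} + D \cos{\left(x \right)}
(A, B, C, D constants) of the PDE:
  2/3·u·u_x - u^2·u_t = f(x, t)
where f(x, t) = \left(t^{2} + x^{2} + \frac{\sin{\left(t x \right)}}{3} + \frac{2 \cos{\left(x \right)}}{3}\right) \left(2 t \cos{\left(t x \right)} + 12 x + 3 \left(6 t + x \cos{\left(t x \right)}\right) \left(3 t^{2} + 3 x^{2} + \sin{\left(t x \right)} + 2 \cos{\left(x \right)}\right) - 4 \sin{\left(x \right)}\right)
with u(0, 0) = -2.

Substitute the ansatz u = A t^{2} + B x^{2} + C \sin{\left(t x \right)} + D \cos{\left(x \right)} into the left-hand side.
Derivatives of the ansatz:
  u_x = 2 B x + C t \cos{\left(t x \right)} - D \sin{\left(x \right)}
  u_t = 2 A t + C x \cos{\left(t x \right)}
Term by term:
  2/3·u·u_x = \frac{4 A B t^{2} x}{3} + \frac{2 A C t^{3} \cos{\left(t x \right)}}{3} - \frac{2 A D t^{2} \sin{\left(x \right)}}{3} + \frac{4 B^{2} x^{3}}{3} + \frac{2 B C t x^{2} \cos{\left(t x \right)}}{3} + \frac{4 B C x \sin{\left(t x \right)}}{3} - \frac{2 B D x^{2} \sin{\left(x \right)}}{3} + \frac{4 B D x \cos{\left(x \right)}}{3} + \frac{2 C^{2} t \sin{\left(t x \right)} \cos{\left(t x \right)}}{3} + \frac{2 C D t \cos{\left(x \right)} \cos{\left(t x \right)}}{3} - \frac{2 C D \sin{\left(x \right)} \sin{\left(t x \right)}}{3} - \frac{2 D^{2} \sin{\left(x \right)} \cos{\left(x \right)}}{3}
  -u^2·u_t = - 2 A^{3} t^{5} - 4 A^{2} B t^{3} x^{2} - A^{2} C t^{4} x \cos{\left(t x \right)} - 4 A^{2} C t^{3} \sin{\left(t x \right)} - 4 A^{2} D t^{3} \cos{\left(x \right)} - 2 A B^{2} t x^{4} - 2 A B C t^{2} x^{3} \cos{\left(t x \right)} - 4 A B C t x^{2} \sin{\left(t x \right)} - 4 A B D t x^{2} \cos{\left(x \right)} - 2 A C^{2} t^{2} x \sin{\left(t x \right)} \cos{\left(t x \right)} - 2 A C^{2} t \sin^{2}{\left(t x \right)} - 2 A C D t^{2} x \cos{\left(x \right)} \cos{\left(t x \right)} - 4 A C D t \sin{\left(t x \right)} \cos{\left(x \right)} - 2 A D^{2} t \cos^{2}{\left(x \right)} - B^{2} C x^{5} \cos{\left(t x \right)} - 2 B C^{2} x^{3} \sin{\left(t x \right)} \cos{\left(t x \right)} - 2 B C D x^{3} \cos{\left(x \right)} \cos{\left(t x \right)} - C^{3} x \sin^{2}{\left(t x \right)} \cos{\left(t x \right)} - 2 C^{2} D x \sin{\left(t x \right)} \cos{\left(x \right)} \cos{\left(t x \right)} - C D^{2} x \cos^{2}{\left(x \right)} \cos{\left(t x \right)}
Sum these and collect like terms in the independent variables.
This must equal f(x, t) identically; expanded, f = 54 t^{5} + 9 t^{4} x \cos{\left(t x \right)} + 108 t^{3} x^{2} + 36 t^{3} \sin{\left(t x \right)} + 72 t^{3} \cos{\left(x \right)} + 2 t^{3} \cos{\left(t x \right)} + 18 t^{2} x^{3} \cos{\left(t x \right)} + 6 t^{2} x \sin{\left(t x \right)} \cos{\left(t x \right)} + 12 t^{2} x \cos{\left(x \right)} \cos{\left(t x \right)} + 12 t^{2} x - 4 t^{2} \sin{\left(x \right)} + 54 t x^{4} + 36 t x^{2} \sin{\left(t x \right)} + 72 t x^{2} \cos{\left(x \right)} + 2 t x^{2} \cos{\left(t x \right)} + 6 t \sin^{2}{\left(t x \right)} + 24 t \sin{\left(t x \right)} \cos{\left(x \right)} + \frac{2 t \sin{\left(t x \right)} \cos{\left(t x \right)}}{3} + 24 t \cos^{2}{\left(x \right)} + \frac{4 t \cos{\left(x \right)} \cos{\left(t x \right)}}{3} + 9 x^{5} \cos{\left(t x \right)} + 6 x^{3} \sin{\left(t x \right)} \cos{\left(t x \right)} + 12 x^{3} \cos{\left(x \right)} \cos{\left(t x \right)} + 12 x^{3} - 4 x^{2} \sin{\left(x \right)} + x \sin^{2}{\left(t x \right)} \cos{\left(t x \right)} + 4 x \sin{\left(t x \right)} \cos{\left(x \right)} \cos{\left(t x \right)} + 4 x \sin{\left(t x \right)} + 4 x \cos^{2}{\left(x \right)} \cos{\left(t x \right)} + 8 x \cos{\left(x \right)} - \frac{4 \sin{\left(x \right)} \sin{\left(t x \right)}}{3} - \frac{8 \sin{\left(x \right)} \cos{\left(x \right)}}{3}.
Matching coefficients of the independent functions:
(each divided by its leading coefficient; functions giving the same equation are listed together)
  [t^{5}]:  A^{3} + 27 = 0
  [x^{3}]:  B^{2} - 9 = 0
  [t x^{4}]:  A B^{2} + 27 = 0
  [t \sin^{2}{\left(t x \right)}, t^{2} x \sin{\left(t x \right)} \cos{\left(t x \right)}]:  A C^{2} + 3 = 0
  [t \cos^{2}{\left(x \right)}]:  A D^{2} + 12 = 0
  [t^{2} x]:  A B - 9 = 0
  [t^{2} \sin{\left(x \right)}]:  A D - 6 = 0
  [t^{3} x^{2}]:  A^{2} B + 27 = 0
  [t^{3} \sin{\left(t x \right)}, t^{4} x \cos{\left(t x \right)}]:  A^{2} C + 9 = 0
  [t^{3} \cos{\left(x \right)}]:  A^{2} D + 18 = 0
  [t^{3} \cos{\left(t x \right)}]:  A C - 3 = 0
  [x \sin{\left(t x \right)}, t x^{2} \cos{\left(t x \right)}]:  B C - 3 = 0
  [x \cos{\left(x \right)}, x^{2} \sin{\left(x \right)}]:  B D - 6 = 0
  [x^{5} \cos{\left(t x \right)}]:  B^{2} C + 9 = 0
  [\sin{\left(x \right)} \sin{\left(t x \right)}, t \cos{\left(x \right)} \cos{\left(t x \right)}]:  C D - 2 = 0
  [\sin{\left(x \right)} \cos{\left(x \right)}]:  D^{2} - 4 = 0
  [t x^{2} \sin{\left(t x \right)}, t^{2} x^{3} \cos{\left(t x \right)}]:  A B C + 9 = 0
  [t x^{2} \cos{\left(x \right)}]:  A B D + 18 = 0
  [t \sin{\left(t x \right)} \cos{\left(x \right)}, t^{2} x \cos{\left(x \right)} \cos{\left(t x \right)}]:  A C D + 6 = 0
  [t \sin{\left(t x \right)} \cos{\left(t x \right)}]:  C^{2} - 1 = 0
  [x \sin^{2}{\left(t x \right)} \cos{\left(t x \right)}]:  C^{3} + 1 = 0
  [x \cos^{2}{\left(x \right)} \cos{\left(t x \right)}]:  C D^{2} + 4 = 0
  [x^{3} \sin{\left(t x \right)} \cos{\left(t x \right)}]:  B C^{2} + 3 = 0
  [x^{3} \cos{\left(x \right)} \cos{\left(t x \right)}]:  B C D + 6 = 0
  [x \sin{\left(t x \right)} \cos{\left(x \right)} \cos{\left(t x \right)}]:  C^{2} D + 2 = 0
Solving: A = -3, B = -3, C = -1, D = -2.
Check against the point condition:
  u(0, 0) = -2  ⟹  D = -2  ✓
Hence u(x, t) = - 3 t^{2} - 3 x^{2} - \sin{\left(t x \right)} - 2 \cos{\left(x \right)}.

Answer: u(x, t) = - 3 t^{2} - 3 x^{2} - \sin{\left(t x \right)} - 2 \cos{\left(x \right)}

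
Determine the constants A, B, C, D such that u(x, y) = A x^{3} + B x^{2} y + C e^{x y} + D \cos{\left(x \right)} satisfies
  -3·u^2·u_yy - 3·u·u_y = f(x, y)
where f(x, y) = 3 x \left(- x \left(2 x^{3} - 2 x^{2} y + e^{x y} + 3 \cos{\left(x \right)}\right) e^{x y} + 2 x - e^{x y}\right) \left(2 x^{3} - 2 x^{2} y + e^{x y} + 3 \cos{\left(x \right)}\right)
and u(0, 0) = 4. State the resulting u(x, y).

Answer: u(x, y) = 2 x^{3} - 2 x^{2} y + e^{x y} + 3 \cos{\left(x \right)}

Derivation:
Substitute the ansatz u = A x^{3} + B x^{2} y + C e^{x y} + D \cos{\left(x \right)} into the left-hand side.
Derivatives of the ansatz:
  u_yy = C x^{2} e^{x y}
  u_y = B x^{2} + C x e^{x y}
Term by term:
  -3·u^2·u_yy = - 3 A^{2} C x^{8} e^{x y} - 6 A B C x^{7} y e^{x y} - 6 A C^{2} x^{5} e^{2 x y} - 6 A C D x^{5} e^{x y} \cos{\left(x \right)} - 3 B^{2} C x^{6} y^{2} e^{x y} - 6 B C^{2} x^{4} y e^{2 x y} - 6 B C D x^{4} y e^{x y} \cos{\left(x \right)} - 3 C^{3} x^{2} e^{3 x y} - 6 C^{2} D x^{2} e^{2 x y} \cos{\left(x \right)} - 3 C D^{2} x^{2} e^{x y} \cos^{2}{\left(x \right)}
  -3·u·u_y = - 3 A B x^{5} - 3 A C x^{4} e^{x y} - 3 B^{2} x^{4} y - 3 B C x^{3} y e^{x y} - 3 B C x^{2} e^{x y} - 3 B D x^{2} \cos{\left(x \right)} - 3 C^{2} x e^{2 x y} - 3 C D x e^{x y} \cos{\left(x \right)}
So the left-hand side equals
  - 3 A^{2} C x^{8} e^{x y} - 6 A B C x^{7} y e^{x y} - 3 A B x^{5} - 6 A C^{2} x^{5} e^{2 x y} - 6 A C D x^{5} e^{x y} \cos{\left(x \right)} - 3 A C x^{4} e^{x y} - 3 B^{2} C x^{6} y^{2} e^{x y} - 3 B^{2} x^{4} y - 6 B C^{2} x^{4} y e^{2 x y} - 6 B C D x^{4} y e^{x y} \cos{\left(x \right)} - 3 B C x^{3} y e^{x y} - 3 B C x^{2} e^{x y} - 3 B D x^{2} \cos{\left(x \right)} - 3 C^{3} x^{2} e^{3 x y} - 6 C^{2} D x^{2} e^{2 x y} \cos{\left(x \right)} - 3 C^{2} x e^{2 x y} - 3 C D^{2} x^{2} e^{x y} \cos^{2}{\left(x \right)} - 3 C D x e^{x y} \cos{\left(x \right)}
This must equal f(x, y) identically; expanded, f = - 12 x^{8} e^{x y} + 24 x^{7} y e^{x y} - 12 x^{6} y^{2} e^{x y} - 12 x^{5} e^{2 x y} - 36 x^{5} e^{x y} \cos{\left(x \right)} + 12 x^{5} + 12 x^{4} y e^{2 x y} + 36 x^{4} y e^{x y} \cos{\left(x \right)} - 12 x^{4} y - 6 x^{4} e^{x y} + 6 x^{3} y e^{x y} - 3 x^{2} e^{3 x y} - 18 x^{2} e^{2 x y} \cos{\left(x \right)} - 27 x^{2} e^{x y} \cos^{2}{\left(x \right)} + 6 x^{2} e^{x y} + 18 x^{2} \cos{\left(x \right)} - 3 x e^{2 x y} - 9 x e^{x y} \cos{\left(x \right)}.
Matching coefficients of the independent functions:
(each divided by its leading coefficient; functions giving the same equation are listed together)
  [x^{5}]:  A B + 4 = 0
  [x e^{2 x y}]:  C^{2} - 1 = 0
  [x^{2} e^{x y}, x^{3} y e^{x y}]:  B C + 2 = 0
  [x^{2} e^{3 x y}]:  C^{3} - 1 = 0
  [x^{2} \cos{\left(x \right)}]:  B D + 6 = 0
  [x^{4} y]:  B^{2} - 4 = 0
  [x^{4} e^{x y}]:  A C - 2 = 0
  [x^{5} e^{2 x y}]:  A C^{2} - 2 = 0
  [x^{8} e^{x y}]:  A^{2} C - 4 = 0
  [x e^{x y} \cos{\left(x \right)}]:  C D - 3 = 0
  [x^{2} e^{x y} \cos^{2}{\left(x \right)}]:  C D^{2} - 9 = 0
  [x^{2} e^{2 x y} \cos{\left(x \right)}]:  C^{2} D - 3 = 0
  [x^{4} y e^{2 x y}]:  B C^{2} + 2 = 0
  [x^{5} e^{x y} \cos{\left(x \right)}]:  A C D - 6 = 0
  [x^{6} y^{2} e^{x y}]:  B^{2} C - 4 = 0
  [x^{7} y e^{x y}]:  A B C + 4 = 0
  [x^{4} y e^{x y} \cos{\left(x \right)}]:  B C D + 6 = 0
Solving: A = 2, B = -2, C = 1, D = 3.
Check against the point condition:
  u(0, 0) = 4  ⟹  C + D = 4  ✓
Hence u(x, y) = 2 x^{3} - 2 x^{2} y + e^{x y} + 3 \cos{\left(x \right)}.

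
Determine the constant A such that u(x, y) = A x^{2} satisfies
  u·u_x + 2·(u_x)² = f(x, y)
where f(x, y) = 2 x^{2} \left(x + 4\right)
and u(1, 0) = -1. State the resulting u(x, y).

Answer: u(x, y) = - x^{2}

Derivation:
Substitute the ansatz u = A x^{2} into the left-hand side.
Derivatives of the ansatz:
  u_x = 2 A x
Term by term:
  u·u_x = 2 A^{2} x^{3}
  2·(u_x)² = 8 A^{2} x^{2}
So the left-hand side equals
  2 A^{2} x^{3} + 8 A^{2} x^{2}
This must equal f(x, y) identically; expanded, f = 2 x^{3} + 8 x^{2}.
Matching coefficients of the independent functions:
  [x^{2}]:  8 A^{2} = 8
  [x^{3}]:  2 A^{2} = 2
These equations allow (A) = (-1) or (1).
Impose the point condition(s):
  u(1, 0) = -1  ⟹  A = -1
Only A = -1 satisfies everything.
Hence u(x, y) = - x^{2}.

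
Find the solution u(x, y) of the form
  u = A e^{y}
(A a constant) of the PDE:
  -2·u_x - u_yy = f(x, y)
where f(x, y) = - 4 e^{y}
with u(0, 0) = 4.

Substitute the ansatz u = A e^{y} into the left-hand side.
Derivatives of the ansatz:
  u_x = 0
  u_yy = A e^{y}
Term by term:
  -2·u_x = 0
  -u_yy = - A e^{y}
So the left-hand side equals
  - A e^{y}
This must equal f(x, y) = - 4 e^{y} identically.
Matching coefficients of the independent functions:
  [e^{y}]:  - A = -4
Solving: A = 4.
Check against the point condition:
  u(0, 0) = 4  ⟹  A = 4  ✓
Hence u(x, y) = 4 e^{y}.

Answer: u(x, y) = 4 e^{y}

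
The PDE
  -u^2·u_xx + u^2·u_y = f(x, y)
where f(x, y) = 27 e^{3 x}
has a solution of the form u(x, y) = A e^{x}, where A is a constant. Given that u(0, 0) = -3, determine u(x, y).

Substitute the ansatz u = A e^{x} into the left-hand side.
Derivatives of the ansatz:
  u_xx = A e^{x}
  u_y = 0
Term by term:
  -u^2·u_xx = - A^{3} e^{3 x}
  u^2·u_y = 0
So the left-hand side equals
  - A^{3} e^{3 x}
This must equal f(x, y) = 27 e^{3 x} identically.
Matching coefficients of the independent functions:
  [e^{3 x}]:  - A^{3} = 27
Solving: A = -3.
Check against the point condition:
  u(0, 0) = -3  ⟹  A = -3  ✓
Hence u(x, y) = - 3 e^{x}.

Answer: u(x, y) = - 3 e^{x}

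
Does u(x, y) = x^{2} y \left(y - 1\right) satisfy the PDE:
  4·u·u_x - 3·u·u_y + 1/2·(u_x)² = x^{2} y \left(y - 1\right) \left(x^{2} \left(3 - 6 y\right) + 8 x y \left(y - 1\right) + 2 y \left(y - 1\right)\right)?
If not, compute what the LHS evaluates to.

Evaluate each term of the left-hand side for u = x^{2} y \left(y - 1\right).
Derivatives:
  u_x = 2 x y^{2} - 2 x y
  u_y = 2 x^{2} y - x^{2}
Terms:
  4·u·u_x = 8 x^{3} y^{2} \left(y - 1\right)^{2}
  -3·u·u_y = - 3 x^{4} y \left(y - 1\right) \left(2 y - 1\right)
  1/2·(u_x)² = 2 x^{2} y^{2} \left(y - 1\right)^{2}
Sum: LHS = x^{2} y \left(y - 1\right) \left(x^{2} \left(3 - 6 y\right) + 8 x y \left(y - 1\right) + 2 y \left(y - 1\right)\right)
This is exactly the given right-hand side, so u is a solution.

Answer: Yes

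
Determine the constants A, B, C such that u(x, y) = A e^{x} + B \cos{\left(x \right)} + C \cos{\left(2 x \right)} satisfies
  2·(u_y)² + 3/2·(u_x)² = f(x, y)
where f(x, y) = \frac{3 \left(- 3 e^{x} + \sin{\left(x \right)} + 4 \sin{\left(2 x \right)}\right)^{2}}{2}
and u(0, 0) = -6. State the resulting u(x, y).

Substitute the ansatz u = A e^{x} + B \cos{\left(x \right)} + C \cos{\left(2 x \right)} into the left-hand side.
Derivatives of the ansatz:
  u_y = 0
  u_x = A e^{x} - B \sin{\left(x \right)} - 2 C \sin{\left(2 x \right)}
Term by term:
  2·(u_y)² = 0
  3/2·(u_x)² = \frac{3 A^{2} e^{2 x}}{2} - 3 A B e^{x} \sin{\left(x \right)} - 6 A C e^{x} \sin{\left(2 x \right)} + \frac{3 B^{2} \sin^{2}{\left(x \right)}}{2} + 6 B C \sin{\left(x \right)} \sin{\left(2 x \right)} + 6 C^{2} \sin^{2}{\left(2 x \right)}
So the left-hand side equals
  \frac{3 A^{2} e^{2 x}}{2} - 3 A B e^{x} \sin{\left(x \right)} - 6 A C e^{x} \sin{\left(2 x \right)} + \frac{3 B^{2} \sin^{2}{\left(x \right)}}{2} + 6 B C \sin{\left(x \right)} \sin{\left(2 x \right)} + 6 C^{2} \sin^{2}{\left(2 x \right)}
This must equal f(x, y) identically; expanded, f = \frac{27 e^{2 x}}{2} - 9 e^{x} \sin{\left(x \right)} - 36 e^{x} \sin{\left(2 x \right)} + \frac{3 \sin^{2}{\left(x \right)}}{2} + 12 \sin{\left(x \right)} \sin{\left(2 x \right)} + 24 \sin^{2}{\left(2 x \right)}.
Matching coefficients of the independent functions:
  [e^{x} \sin{\left(x \right)}]:  - 3 A B = -9
  [e^{x} \sin{\left(2 x \right)}]:  - 6 A C = -36
  [\sin{\left(x \right)} \sin{\left(2 x \right)}]:  6 B C = 12
  [e^{2 x}]:  \frac{3 A^{2}}{2} = \frac{27}{2}
  [\sin^{2}{\left(x \right)}]:  \frac{3 B^{2}}{2} = \frac{3}{2}
  [\sin^{2}{\left(2 x \right)}]:  6 C^{2} = 24
These equations allow (A, B, C) = (-3, -1, -2) or (3, 1, 2).
Impose the point condition(s):
  u(0, 0) = -6  ⟹  A + B + C = -6
Only A = -3, B = -1, C = -2 satisfies everything.
Hence u(x, y) = - 3 e^{x} - \cos{\left(x \right)} - 2 \cos{\left(2 x \right)}.

Answer: u(x, y) = - 3 e^{x} - \cos{\left(x \right)} - 2 \cos{\left(2 x \right)}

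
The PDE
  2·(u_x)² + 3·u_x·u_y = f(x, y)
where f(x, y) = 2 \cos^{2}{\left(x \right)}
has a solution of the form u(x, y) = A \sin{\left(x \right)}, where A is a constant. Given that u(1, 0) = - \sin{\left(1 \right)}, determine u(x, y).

Substitute the ansatz u = A \sin{\left(x \right)} into the left-hand side.
Derivatives of the ansatz:
  u_x = A \cos{\left(x \right)}
  u_y = 0
Term by term:
  2·(u_x)² = 2 A^{2} \cos^{2}{\left(x \right)}
  3·u_x·u_y = 0
So the left-hand side equals
  2 A^{2} \cos^{2}{\left(x \right)}
This must equal f(x, y) = 2 \cos^{2}{\left(x \right)} identically.
Matching coefficients of the independent functions:
  [\cos^{2}{\left(x \right)}]:  2 A^{2} = 2
These equations allow (A) = (-1) or (1).
Impose the point condition(s):
  u(1, 0) = - \sin{\left(1 \right)}  ⟹  A \sin{\left(1 \right)} = - \sin{\left(1 \right)}
Only A = -1 satisfies everything.
Hence u(x, y) = - \sin{\left(x \right)}.

Answer: u(x, y) = - \sin{\left(x \right)}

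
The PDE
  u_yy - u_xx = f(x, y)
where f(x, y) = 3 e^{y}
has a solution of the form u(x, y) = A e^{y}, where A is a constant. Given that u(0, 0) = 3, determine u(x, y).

Substitute the ansatz u = A e^{y} into the left-hand side.
Derivatives of the ansatz:
  u_yy = A e^{y}
  u_xx = 0
Term by term:
  u_yy = A e^{y}
  -u_xx = 0
So the left-hand side equals
  A e^{y}
This must equal f(x, y) = 3 e^{y} identically.
Matching coefficients of the independent functions:
  [e^{y}]:  A = 3
Solving: A = 3.
Check against the point condition:
  u(0, 0) = 3  ⟹  A = 3  ✓
Hence u(x, y) = 3 e^{y}.

Answer: u(x, y) = 3 e^{y}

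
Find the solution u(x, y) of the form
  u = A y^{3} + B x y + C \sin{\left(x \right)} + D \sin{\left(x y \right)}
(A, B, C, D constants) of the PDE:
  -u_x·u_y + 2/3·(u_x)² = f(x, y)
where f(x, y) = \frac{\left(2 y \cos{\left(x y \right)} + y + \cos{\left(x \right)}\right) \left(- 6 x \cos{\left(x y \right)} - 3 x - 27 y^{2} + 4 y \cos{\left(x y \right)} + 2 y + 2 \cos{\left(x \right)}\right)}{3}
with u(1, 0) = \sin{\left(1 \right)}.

Answer: u(x, y) = x y + 3 y^{3} + \sin{\left(x \right)} + 2 \sin{\left(x y \right)}

Derivation:
Substitute the ansatz u = A y^{3} + B x y + C \sin{\left(x \right)} + D \sin{\left(x y \right)} into the left-hand side.
Derivatives of the ansatz:
  u_x = B y + C \cos{\left(x \right)} + D y \cos{\left(x y \right)}
  u_y = 3 A y^{2} + B x + D x \cos{\left(x y \right)}
Term by term:
  -u_x·u_y = - 3 A B y^{3} - 3 A C y^{2} \cos{\left(x \right)} - 3 A D y^{3} \cos{\left(x y \right)} - B^{2} x y - B C x \cos{\left(x \right)} - 2 B D x y \cos{\left(x y \right)} - C D x \cos{\left(x \right)} \cos{\left(x y \right)} - D^{2} x y \cos^{2}{\left(x y \right)}
  2/3·(u_x)² = \frac{2 B^{2} y^{2}}{3} + \frac{4 B C y \cos{\left(x \right)}}{3} + \frac{4 B D y^{2} \cos{\left(x y \right)}}{3} + \frac{2 C^{2} \cos^{2}{\left(x \right)}}{3} + \frac{4 C D y \cos{\left(x \right)} \cos{\left(x y \right)}}{3} + \frac{2 D^{2} y^{2} \cos^{2}{\left(x y \right)}}{3}
So the left-hand side equals
  - 3 A B y^{3} - 3 A C y^{2} \cos{\left(x \right)} - 3 A D y^{3} \cos{\left(x y \right)} - B^{2} x y + \frac{2 B^{2} y^{2}}{3} - B C x \cos{\left(x \right)} + \frac{4 B C y \cos{\left(x \right)}}{3} - 2 B D x y \cos{\left(x y \right)} + \frac{4 B D y^{2} \cos{\left(x y \right)}}{3} + \frac{2 C^{2} \cos^{2}{\left(x \right)}}{3} - C D x \cos{\left(x \right)} \cos{\left(x y \right)} + \frac{4 C D y \cos{\left(x \right)} \cos{\left(x y \right)}}{3} - D^{2} x y \cos^{2}{\left(x y \right)} + \frac{2 D^{2} y^{2} \cos^{2}{\left(x y \right)}}{3}
This must equal f(x, y) identically; expanded, f = - 4 x y \cos^{2}{\left(x y \right)} - 4 x y \cos{\left(x y \right)} - x y - 2 x \cos{\left(x \right)} \cos{\left(x y \right)} - x \cos{\left(x \right)} - 18 y^{3} \cos{\left(x y \right)} - 9 y^{3} - 9 y^{2} \cos{\left(x \right)} + \frac{8 y^{2} \cos^{2}{\left(x y \right)}}{3} + \frac{8 y^{2} \cos{\left(x y \right)}}{3} + \frac{2 y^{2}}{3} + \frac{8 y \cos{\left(x \right)} \cos{\left(x y \right)}}{3} + \frac{4 y \cos{\left(x \right)}}{3} + \frac{2 \cos^{2}{\left(x \right)}}{3}.
Matching coefficients of the independent functions:
  [y^{2}]:  \frac{2 B^{2}}{3} = \frac{2}{3}
  [y^{3}]:  - 3 A B = -9
  [x y]:  - B^{2} = -1
  [x \cos{\left(x \right)}]:  - B C = -1
  [y \cos{\left(x \right)}]:  \frac{4 B C}{3} = \frac{4}{3}
  [y^{2} \cos{\left(x \right)}]:  - 3 A C = -9
  [y^{2} \cos{\left(x y \right)}]:  \frac{4 B D}{3} = \frac{8}{3}
  [y^{2} \cos^{2}{\left(x y \right)}]:  \frac{2 D^{2}}{3} = \frac{8}{3}
  [y^{3} \cos{\left(x y \right)}]:  - 3 A D = -18
  [x y \cos{\left(x y \right)}]:  - 2 B D = -4
  [x y \cos^{2}{\left(x y \right)}]:  - D^{2} = -4
  [x \cos{\left(x \right)} \cos{\left(x y \right)}]:  - C D = -2
  [y \cos{\left(x \right)} \cos{\left(x y \right)}]:  \frac{4 C D}{3} = \frac{8}{3}
  [\cos^{2}{\left(x \right)}]:  \frac{2 C^{2}}{3} = \frac{2}{3}
These equations allow (A, B, C, D) = (-3, -1, -1, -2) or (3, 1, 1, 2).
Impose the point condition(s):
  u(1, 0) = \sin{\left(1 \right)}  ⟹  C \sin{\left(1 \right)} = \sin{\left(1 \right)}
Only A = 3, B = 1, C = 1, D = 2 satisfies everything.
Hence u(x, y) = x y + 3 y^{3} + \sin{\left(x \right)} + 2 \sin{\left(x y \right)}.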